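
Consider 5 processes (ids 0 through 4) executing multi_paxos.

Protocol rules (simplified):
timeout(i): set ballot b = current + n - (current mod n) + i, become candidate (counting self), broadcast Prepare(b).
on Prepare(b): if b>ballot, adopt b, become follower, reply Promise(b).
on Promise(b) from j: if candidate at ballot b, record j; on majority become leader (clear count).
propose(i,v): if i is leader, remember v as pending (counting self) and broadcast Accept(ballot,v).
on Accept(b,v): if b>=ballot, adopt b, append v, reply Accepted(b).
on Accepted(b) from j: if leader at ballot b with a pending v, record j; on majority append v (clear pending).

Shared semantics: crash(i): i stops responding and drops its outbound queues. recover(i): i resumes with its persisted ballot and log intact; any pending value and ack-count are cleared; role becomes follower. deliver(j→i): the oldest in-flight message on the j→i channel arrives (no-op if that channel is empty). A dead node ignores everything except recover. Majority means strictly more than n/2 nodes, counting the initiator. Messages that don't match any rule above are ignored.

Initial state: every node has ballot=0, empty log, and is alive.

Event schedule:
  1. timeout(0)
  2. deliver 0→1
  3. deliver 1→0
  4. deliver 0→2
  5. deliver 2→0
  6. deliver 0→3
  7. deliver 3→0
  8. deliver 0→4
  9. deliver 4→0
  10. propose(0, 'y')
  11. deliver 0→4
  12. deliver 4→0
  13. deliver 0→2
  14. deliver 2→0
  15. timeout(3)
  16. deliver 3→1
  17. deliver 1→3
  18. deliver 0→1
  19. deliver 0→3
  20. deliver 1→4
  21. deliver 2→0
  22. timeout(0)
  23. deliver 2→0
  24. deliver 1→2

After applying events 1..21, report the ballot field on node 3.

13

1. timeout(0):  <0:cand b5 ->
2. deliver 0→1:  <1:foll b5 ->
3. deliver 1→0:  nop
4. deliver 0→2:  <2:foll b5 ->
5. deliver 2→0:  <0:lead b5 ->
6. deliver 0→3:  <3:foll b5 ->
7. deliver 3→0:  nop
8. deliver 0→4:  <4:foll b5 ->
9. deliver 4→0:  nop
10. propose(0,'y'):  nop
11. deliver 0→4:  <4:foll b5 y>
12. deliver 4→0:  nop
13. deliver 0→2:  <2:foll b5 y>
14. deliver 2→0:  <0:lead b5 y>
15. timeout(3):  <3:cand b13 ->
16. deliver 3→1:  <1:foll b13 ->
17. deliver 1→3:  nop
18. deliver 0→1:  nop
19. deliver 0→3:  nop
20. deliver 1→4:  nop
21. deliver 2→0:  nop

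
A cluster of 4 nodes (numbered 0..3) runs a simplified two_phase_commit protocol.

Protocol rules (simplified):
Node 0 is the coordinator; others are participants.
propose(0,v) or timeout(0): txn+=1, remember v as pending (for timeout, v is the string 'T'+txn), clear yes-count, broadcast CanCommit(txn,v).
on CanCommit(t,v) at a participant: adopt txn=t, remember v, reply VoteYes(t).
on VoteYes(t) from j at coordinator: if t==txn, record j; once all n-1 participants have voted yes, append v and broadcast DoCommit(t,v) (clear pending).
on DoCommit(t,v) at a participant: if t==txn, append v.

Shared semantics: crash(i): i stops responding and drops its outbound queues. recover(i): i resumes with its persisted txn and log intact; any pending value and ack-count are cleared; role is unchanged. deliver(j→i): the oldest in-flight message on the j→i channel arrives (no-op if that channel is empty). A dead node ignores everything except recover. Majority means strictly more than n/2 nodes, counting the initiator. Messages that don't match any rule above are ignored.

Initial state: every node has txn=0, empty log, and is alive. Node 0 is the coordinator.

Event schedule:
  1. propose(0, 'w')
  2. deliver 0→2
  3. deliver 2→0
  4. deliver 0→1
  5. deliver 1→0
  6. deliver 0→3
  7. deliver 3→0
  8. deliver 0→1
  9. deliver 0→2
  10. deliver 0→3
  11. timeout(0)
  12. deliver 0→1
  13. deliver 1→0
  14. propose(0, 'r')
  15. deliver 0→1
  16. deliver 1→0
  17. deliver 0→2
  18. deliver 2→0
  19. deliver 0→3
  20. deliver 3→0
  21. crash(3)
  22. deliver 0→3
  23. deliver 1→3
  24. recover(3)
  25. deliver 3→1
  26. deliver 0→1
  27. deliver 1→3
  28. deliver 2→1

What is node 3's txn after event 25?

[1] propose(0,'w') → N0(coor t1 [-])
[2] deliver 0→2 → N2(part t1 [-])
[3] deliver 2→0 → ∅
[4] deliver 0→1 → N1(part t1 [-])
[5] deliver 1→0 → ∅
[6] deliver 0→3 → N3(part t1 [-])
[7] deliver 3→0 → N0(coor t1 [w])
[8] deliver 0→1 → N1(part t1 [w])
[9] deliver 0→2 → N2(part t1 [w])
[10] deliver 0→3 → N3(part t1 [w])
[11] timeout(0) → N0(coor t2 [w])
[12] deliver 0→1 → N1(part t2 [w])
[13] deliver 1→0 → ∅
[14] propose(0,'r') → N0(coor t3 [w])
[15] deliver 0→1 → N1(part t3 [w])
[16] deliver 1→0 → ∅
[17] deliver 0→2 → N2(part t2 [w])
[18] deliver 2→0 → ∅
[19] deliver 0→3 → N3(part t2 [w])
[20] deliver 3→0 → ∅
[21] crash(3) → N3(✗part t2 [w])
[22] deliver 0→3 → ∅
[23] deliver 1→3 → ∅
[24] recover(3) → N3(part t2 [w])
[25] deliver 3→1 → ∅

2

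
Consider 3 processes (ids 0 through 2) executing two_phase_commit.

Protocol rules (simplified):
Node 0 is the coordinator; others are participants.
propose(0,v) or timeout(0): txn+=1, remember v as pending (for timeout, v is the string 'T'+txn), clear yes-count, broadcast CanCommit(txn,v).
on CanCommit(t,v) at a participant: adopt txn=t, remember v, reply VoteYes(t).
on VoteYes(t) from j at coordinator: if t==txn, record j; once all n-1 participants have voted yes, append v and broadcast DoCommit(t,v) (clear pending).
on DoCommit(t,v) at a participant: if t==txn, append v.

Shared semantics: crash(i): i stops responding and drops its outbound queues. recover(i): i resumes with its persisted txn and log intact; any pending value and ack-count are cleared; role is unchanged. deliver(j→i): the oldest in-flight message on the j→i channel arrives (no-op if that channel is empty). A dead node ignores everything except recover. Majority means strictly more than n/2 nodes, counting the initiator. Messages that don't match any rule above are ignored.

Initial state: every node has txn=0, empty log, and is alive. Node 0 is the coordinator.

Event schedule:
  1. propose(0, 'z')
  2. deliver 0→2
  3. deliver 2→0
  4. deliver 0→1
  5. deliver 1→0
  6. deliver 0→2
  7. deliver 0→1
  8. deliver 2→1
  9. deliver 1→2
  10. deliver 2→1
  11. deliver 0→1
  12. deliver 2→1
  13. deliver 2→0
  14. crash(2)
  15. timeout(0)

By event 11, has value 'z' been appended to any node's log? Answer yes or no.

1. propose(0,'z'):  <0:coor t1 ->
2. deliver 0→2:  <2:part t1 ->
3. deliver 2→0:  nop
4. deliver 0→1:  <1:part t1 ->
5. deliver 1→0:  <0:coor t1 z>
6. deliver 0→2:  <2:part t1 z>
7. deliver 0→1:  <1:part t1 z>
8. deliver 2→1:  nop
9. deliver 1→2:  nop
10. deliver 2→1:  nop
11. deliver 0→1:  nop

yes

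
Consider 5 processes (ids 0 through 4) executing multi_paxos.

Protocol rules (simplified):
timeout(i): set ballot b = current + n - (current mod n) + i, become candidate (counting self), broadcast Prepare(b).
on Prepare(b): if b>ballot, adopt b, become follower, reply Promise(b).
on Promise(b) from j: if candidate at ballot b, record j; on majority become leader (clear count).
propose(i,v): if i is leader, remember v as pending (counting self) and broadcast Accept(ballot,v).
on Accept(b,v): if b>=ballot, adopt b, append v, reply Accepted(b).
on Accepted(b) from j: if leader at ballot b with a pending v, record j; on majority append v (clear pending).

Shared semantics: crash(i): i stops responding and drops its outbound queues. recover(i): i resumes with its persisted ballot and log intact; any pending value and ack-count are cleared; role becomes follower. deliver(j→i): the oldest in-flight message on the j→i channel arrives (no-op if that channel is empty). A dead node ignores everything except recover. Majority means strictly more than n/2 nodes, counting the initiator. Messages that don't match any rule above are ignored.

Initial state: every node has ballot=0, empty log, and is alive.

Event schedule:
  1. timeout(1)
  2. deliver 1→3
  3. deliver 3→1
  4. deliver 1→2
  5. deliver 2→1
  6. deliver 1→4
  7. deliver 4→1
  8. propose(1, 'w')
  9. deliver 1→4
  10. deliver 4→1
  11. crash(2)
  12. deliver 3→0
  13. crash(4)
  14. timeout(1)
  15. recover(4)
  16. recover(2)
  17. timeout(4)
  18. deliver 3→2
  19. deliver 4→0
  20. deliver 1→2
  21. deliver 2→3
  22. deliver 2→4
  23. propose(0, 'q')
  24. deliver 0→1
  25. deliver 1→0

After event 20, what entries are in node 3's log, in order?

1. timeout(1):  <1:cand b6 ->
2. deliver 1→3:  <3:foll b6 ->
3. deliver 3→1:  nop
4. deliver 1→2:  <2:foll b6 ->
5. deliver 2→1:  <1:lead b6 ->
6. deliver 1→4:  <4:foll b6 ->
7. deliver 4→1:  nop
8. propose(1,'w'):  nop
9. deliver 1→4:  <4:foll b6 w>
10. deliver 4→1:  nop
11. crash(2):  <2:✗foll b6 ->
12. deliver 3→0:  nop
13. crash(4):  <4:✗foll b6 w>
14. timeout(1):  <1:cand b11 ->
15. recover(4):  <4:foll b6 w>
16. recover(2):  <2:foll b6 ->
17. timeout(4):  <4:cand b14 w>
18. deliver 3→2:  nop
19. deliver 4→0:  <0:foll b14 ->
20. deliver 1→2:  <2:foll b6 w>

empty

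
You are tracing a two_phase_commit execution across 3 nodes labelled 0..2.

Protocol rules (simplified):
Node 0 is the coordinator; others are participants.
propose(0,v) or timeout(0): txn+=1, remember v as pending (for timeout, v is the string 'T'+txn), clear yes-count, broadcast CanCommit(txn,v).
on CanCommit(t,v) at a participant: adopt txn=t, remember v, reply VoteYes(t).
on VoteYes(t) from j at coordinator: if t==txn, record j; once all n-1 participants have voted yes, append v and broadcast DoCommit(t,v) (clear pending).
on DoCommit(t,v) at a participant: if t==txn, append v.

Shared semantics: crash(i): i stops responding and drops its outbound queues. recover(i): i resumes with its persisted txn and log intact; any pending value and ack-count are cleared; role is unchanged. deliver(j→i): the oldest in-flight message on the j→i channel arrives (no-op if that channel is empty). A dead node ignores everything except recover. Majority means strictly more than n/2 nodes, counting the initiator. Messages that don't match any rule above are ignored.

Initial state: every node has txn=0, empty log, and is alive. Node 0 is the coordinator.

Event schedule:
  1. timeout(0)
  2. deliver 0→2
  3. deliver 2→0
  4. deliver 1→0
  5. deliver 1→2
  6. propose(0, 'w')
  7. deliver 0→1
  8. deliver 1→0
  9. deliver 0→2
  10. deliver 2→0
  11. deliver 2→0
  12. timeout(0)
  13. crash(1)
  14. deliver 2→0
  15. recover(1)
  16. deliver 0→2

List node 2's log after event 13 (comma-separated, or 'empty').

empty

[1] timeout(0) → N0(coor t1 [-])
[2] deliver 0→2 → N2(part t1 [-])
[3] deliver 2→0 → ∅
[4] deliver 1→0 → ∅
[5] deliver 1→2 → ∅
[6] propose(0,'w') → N0(coor t2 [-])
[7] deliver 0→1 → N1(part t1 [-])
[8] deliver 1→0 → ∅
[9] deliver 0→2 → N2(part t2 [-])
[10] deliver 2→0 → ∅
[11] deliver 2→0 → ∅
[12] timeout(0) → N0(coor t3 [-])
[13] crash(1) → N1(✗part t1 [-])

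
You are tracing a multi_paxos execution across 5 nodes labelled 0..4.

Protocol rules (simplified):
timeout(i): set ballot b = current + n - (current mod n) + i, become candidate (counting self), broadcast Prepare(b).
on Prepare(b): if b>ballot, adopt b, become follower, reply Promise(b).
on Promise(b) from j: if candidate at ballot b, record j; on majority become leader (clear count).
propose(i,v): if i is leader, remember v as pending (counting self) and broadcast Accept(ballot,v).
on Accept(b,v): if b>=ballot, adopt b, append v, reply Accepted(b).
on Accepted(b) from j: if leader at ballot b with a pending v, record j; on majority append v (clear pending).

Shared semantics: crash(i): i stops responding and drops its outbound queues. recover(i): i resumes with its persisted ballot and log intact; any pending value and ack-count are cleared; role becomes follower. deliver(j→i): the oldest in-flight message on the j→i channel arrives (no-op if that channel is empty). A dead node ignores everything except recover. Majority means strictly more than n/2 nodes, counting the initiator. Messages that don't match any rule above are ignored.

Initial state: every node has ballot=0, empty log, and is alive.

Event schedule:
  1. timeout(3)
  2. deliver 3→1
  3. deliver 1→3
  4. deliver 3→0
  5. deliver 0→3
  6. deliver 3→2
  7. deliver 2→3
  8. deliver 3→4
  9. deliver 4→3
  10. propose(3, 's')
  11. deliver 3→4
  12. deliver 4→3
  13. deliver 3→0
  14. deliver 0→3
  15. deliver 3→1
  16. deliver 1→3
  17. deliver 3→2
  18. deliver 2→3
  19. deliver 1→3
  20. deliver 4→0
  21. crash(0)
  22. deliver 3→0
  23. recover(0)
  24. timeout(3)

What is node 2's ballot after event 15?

e1 timeout(3): 3[cand,b=8,-]
e2 deliver 3→1: 1[foll,b=8,-]
e3 deliver 1→3: ·
e4 deliver 3→0: 0[foll,b=8,-]
e5 deliver 0→3: 3[lead,b=8,-]
e6 deliver 3→2: 2[foll,b=8,-]
e7 deliver 2→3: ·
e8 deliver 3→4: 4[foll,b=8,-]
e9 deliver 4→3: ·
e10 propose(3,'s'): ·
e11 deliver 3→4: 4[foll,b=8,s]
e12 deliver 4→3: ·
e13 deliver 3→0: 0[foll,b=8,s]
e14 deliver 0→3: 3[lead,b=8,s]
e15 deliver 3→1: 1[foll,b=8,s]

8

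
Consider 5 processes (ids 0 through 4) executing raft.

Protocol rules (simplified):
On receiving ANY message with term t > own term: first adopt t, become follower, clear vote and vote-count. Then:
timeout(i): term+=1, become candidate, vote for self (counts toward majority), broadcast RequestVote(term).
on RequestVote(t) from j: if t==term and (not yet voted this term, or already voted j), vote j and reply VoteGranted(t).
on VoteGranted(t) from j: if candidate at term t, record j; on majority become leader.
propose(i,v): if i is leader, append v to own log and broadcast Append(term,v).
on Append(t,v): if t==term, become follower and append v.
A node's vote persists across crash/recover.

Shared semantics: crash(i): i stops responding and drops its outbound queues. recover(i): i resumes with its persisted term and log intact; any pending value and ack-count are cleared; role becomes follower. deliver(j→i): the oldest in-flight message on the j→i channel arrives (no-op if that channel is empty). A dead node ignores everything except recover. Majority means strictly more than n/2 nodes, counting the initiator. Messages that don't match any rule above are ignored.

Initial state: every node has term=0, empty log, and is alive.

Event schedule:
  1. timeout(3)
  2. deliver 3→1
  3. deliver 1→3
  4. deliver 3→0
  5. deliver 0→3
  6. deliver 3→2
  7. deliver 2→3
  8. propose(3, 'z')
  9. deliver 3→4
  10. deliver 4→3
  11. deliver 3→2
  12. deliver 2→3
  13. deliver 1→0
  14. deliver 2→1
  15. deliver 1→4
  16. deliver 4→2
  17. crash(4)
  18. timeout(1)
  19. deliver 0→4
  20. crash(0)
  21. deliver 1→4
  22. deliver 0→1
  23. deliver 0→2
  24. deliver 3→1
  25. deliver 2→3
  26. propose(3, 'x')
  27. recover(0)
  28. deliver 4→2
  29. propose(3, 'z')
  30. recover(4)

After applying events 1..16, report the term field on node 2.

1. timeout(3):  <3:cand t1 ->
2. deliver 3→1:  <1:foll t1 ->
3. deliver 1→3:  nop
4. deliver 3→0:  <0:foll t1 ->
5. deliver 0→3:  <3:lead t1 ->
6. deliver 3→2:  <2:foll t1 ->
7. deliver 2→3:  nop
8. propose(3,'z'):  <3:lead t1 z>
9. deliver 3→4:  <4:foll t1 ->
10. deliver 4→3:  nop
11. deliver 3→2:  <2:foll t1 z>
12. deliver 2→3:  nop
13. deliver 1→0:  nop
14. deliver 2→1:  nop
15. deliver 1→4:  nop
16. deliver 4→2:  nop

1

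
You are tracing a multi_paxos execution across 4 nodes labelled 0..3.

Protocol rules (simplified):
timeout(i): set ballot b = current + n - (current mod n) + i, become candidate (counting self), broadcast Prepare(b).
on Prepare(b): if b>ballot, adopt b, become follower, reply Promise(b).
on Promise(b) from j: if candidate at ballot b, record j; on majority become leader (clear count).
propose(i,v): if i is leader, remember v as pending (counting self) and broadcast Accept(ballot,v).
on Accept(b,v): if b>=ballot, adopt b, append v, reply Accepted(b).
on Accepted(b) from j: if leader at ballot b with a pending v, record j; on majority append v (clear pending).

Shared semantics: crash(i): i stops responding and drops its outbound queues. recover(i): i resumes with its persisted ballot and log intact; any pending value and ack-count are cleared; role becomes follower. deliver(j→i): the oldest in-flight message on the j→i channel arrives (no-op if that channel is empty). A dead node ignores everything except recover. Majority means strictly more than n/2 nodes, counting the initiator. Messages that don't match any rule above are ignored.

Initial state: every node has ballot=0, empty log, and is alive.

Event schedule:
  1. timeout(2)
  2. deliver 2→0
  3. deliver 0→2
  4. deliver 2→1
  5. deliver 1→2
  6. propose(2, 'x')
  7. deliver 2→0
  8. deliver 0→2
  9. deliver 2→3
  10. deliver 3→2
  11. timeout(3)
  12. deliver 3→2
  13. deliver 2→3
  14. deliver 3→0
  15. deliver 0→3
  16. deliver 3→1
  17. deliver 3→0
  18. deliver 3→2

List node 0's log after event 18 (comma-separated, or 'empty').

x

after 1 — timeout(2): n2:cand/b6/[-]
after 2 — deliver 2→0: n0:foll/b6/[-]
after 3 — deliver 0→2: ·
after 4 — deliver 2→1: n1:foll/b6/[-]
after 5 — deliver 1→2: n2:lead/b6/[-]
after 6 — propose(2,'x'): ·
after 7 — deliver 2→0: n0:foll/b6/[x]
after 8 — deliver 0→2: ·
after 9 — deliver 2→3: n3:foll/b6/[-]
after 10 — deliver 3→2: ·
after 11 — timeout(3): n3:cand/b11/[-]
after 12 — deliver 3→2: n2:foll/b11/[-]
after 13 — deliver 2→3: ·
after 14 — deliver 3→0: n0:foll/b11/[x]
after 15 — deliver 0→3: ·
after 16 — deliver 3→1: n1:foll/b11/[-]
after 17 — deliver 3→0: ·
after 18 — deliver 3→2: ·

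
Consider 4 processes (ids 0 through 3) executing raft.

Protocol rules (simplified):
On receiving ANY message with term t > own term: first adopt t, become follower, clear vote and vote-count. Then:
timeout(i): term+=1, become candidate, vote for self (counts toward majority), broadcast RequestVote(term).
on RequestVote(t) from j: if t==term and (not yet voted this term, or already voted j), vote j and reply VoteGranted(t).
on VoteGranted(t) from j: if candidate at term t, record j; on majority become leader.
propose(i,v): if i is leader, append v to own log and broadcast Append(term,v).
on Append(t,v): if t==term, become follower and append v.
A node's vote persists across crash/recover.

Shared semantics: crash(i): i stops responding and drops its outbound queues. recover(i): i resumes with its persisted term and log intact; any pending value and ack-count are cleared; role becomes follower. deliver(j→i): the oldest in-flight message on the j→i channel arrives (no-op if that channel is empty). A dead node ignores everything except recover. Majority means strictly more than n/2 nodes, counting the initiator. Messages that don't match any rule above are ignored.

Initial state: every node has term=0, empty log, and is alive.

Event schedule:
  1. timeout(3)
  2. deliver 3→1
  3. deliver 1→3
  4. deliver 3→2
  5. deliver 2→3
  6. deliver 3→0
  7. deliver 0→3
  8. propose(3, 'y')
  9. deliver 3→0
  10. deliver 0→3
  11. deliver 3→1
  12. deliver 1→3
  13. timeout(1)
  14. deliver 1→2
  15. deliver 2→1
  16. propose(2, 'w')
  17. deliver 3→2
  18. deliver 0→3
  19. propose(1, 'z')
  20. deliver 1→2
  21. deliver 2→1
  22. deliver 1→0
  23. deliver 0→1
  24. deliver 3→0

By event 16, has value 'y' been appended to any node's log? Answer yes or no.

after 1 — timeout(3): n3:cand/t1/[-]
after 2 — deliver 3→1: n1:foll/t1/[-]
after 3 — deliver 1→3: ·
after 4 — deliver 3→2: n2:foll/t1/[-]
after 5 — deliver 2→3: n3:lead/t1/[-]
after 6 — deliver 3→0: n0:foll/t1/[-]
after 7 — deliver 0→3: ·
after 8 — propose(3,'y'): n3:lead/t1/[y]
after 9 — deliver 3→0: n0:foll/t1/[y]
after 10 — deliver 0→3: ·
after 11 — deliver 3→1: n1:foll/t1/[y]
after 12 — deliver 1→3: ·
after 13 — timeout(1): n1:cand/t2/[y]
after 14 — deliver 1→2: n2:foll/t2/[-]
after 15 — deliver 2→1: ·
after 16 — propose(2,'w'): ·

yes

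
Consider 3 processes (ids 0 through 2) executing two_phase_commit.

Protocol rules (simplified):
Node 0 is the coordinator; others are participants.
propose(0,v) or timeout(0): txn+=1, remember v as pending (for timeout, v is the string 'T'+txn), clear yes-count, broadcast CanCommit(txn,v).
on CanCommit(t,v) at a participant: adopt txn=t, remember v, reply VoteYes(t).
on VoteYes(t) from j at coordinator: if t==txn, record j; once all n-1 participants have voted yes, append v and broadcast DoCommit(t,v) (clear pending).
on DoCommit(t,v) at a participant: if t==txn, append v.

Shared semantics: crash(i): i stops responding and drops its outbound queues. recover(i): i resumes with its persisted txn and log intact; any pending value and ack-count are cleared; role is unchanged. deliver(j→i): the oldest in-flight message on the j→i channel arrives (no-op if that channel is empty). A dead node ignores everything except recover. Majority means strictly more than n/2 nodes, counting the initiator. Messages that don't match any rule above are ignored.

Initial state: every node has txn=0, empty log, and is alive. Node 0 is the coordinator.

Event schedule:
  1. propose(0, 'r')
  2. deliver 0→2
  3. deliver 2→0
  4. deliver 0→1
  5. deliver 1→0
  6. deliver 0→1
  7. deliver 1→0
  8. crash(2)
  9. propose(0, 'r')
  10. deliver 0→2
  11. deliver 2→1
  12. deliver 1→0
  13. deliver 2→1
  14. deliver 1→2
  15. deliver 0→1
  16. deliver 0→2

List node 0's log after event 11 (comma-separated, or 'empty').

r

after 1 — propose(0,'r'): n0:coor/t1/[-]
after 2 — deliver 0→2: n2:part/t1/[-]
after 3 — deliver 2→0: ·
after 4 — deliver 0→1: n1:part/t1/[-]
after 5 — deliver 1→0: n0:coor/t1/[r]
after 6 — deliver 0→1: n1:part/t1/[r]
after 7 — deliver 1→0: ·
after 8 — crash(2): n2:✗part/t1/[-]
after 9 — propose(0,'r'): n0:coor/t2/[r]
after 10 — deliver 0→2: ·
after 11 — deliver 2→1: ·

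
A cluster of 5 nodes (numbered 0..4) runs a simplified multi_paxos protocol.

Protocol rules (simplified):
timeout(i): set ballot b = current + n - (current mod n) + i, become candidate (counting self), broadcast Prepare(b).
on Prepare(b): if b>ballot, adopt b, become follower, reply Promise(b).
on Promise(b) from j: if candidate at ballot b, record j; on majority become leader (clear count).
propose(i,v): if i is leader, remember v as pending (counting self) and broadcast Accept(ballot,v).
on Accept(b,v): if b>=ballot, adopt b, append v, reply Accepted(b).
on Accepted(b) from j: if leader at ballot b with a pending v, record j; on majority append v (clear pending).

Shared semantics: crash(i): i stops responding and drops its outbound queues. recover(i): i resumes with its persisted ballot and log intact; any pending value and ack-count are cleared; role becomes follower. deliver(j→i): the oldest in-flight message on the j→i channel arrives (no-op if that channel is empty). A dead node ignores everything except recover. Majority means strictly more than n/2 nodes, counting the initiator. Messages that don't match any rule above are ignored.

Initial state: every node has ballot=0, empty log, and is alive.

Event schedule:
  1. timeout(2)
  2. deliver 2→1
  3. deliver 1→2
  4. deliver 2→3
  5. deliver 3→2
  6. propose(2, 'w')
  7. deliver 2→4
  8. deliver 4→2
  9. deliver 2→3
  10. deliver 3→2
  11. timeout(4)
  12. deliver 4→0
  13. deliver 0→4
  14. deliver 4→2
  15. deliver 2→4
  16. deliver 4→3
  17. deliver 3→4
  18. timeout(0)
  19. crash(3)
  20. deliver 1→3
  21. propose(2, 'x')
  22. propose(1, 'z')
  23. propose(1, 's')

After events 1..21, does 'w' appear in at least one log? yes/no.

yes

1. timeout(2):  <2:cand b7 ->
2. deliver 2→1:  <1:foll b7 ->
3. deliver 1→2:  nop
4. deliver 2→3:  <3:foll b7 ->
5. deliver 3→2:  <2:lead b7 ->
6. propose(2,'w'):  nop
7. deliver 2→4:  <4:foll b7 ->
8. deliver 4→2:  nop
9. deliver 2→3:  <3:foll b7 w>
10. deliver 3→2:  nop
11. timeout(4):  <4:cand b14 ->
12. deliver 4→0:  <0:foll b14 ->
13. deliver 0→4:  nop
14. deliver 4→2:  <2:foll b14 ->
15. deliver 2→4:  nop
16. deliver 4→3:  <3:foll b14 w>
17. deliver 3→4:  <4:lead b14 ->
18. timeout(0):  <0:cand b15 ->
19. crash(3):  <3:✗foll b14 w>
20. deliver 1→3:  nop
21. propose(2,'x'):  nop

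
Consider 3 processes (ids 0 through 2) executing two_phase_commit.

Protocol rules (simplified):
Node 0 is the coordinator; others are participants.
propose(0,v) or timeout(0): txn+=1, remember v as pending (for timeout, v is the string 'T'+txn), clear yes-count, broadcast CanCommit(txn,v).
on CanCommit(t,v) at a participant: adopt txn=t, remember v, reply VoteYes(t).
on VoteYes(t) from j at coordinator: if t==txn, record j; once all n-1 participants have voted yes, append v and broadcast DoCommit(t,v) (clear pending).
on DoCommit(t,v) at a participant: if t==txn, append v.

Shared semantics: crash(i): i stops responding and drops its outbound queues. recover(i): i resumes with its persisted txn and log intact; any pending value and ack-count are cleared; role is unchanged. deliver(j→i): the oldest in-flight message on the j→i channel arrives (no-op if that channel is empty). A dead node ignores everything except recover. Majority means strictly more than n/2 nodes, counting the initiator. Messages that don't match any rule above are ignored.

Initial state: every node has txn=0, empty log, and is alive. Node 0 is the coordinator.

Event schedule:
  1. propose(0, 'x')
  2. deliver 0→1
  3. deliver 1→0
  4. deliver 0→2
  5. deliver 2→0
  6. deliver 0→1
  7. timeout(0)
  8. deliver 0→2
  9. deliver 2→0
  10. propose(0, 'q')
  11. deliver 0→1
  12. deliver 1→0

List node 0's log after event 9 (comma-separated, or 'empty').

x

step 1 propose(0,'x'): 0={coor,t=1,log=-}
step 2 deliver 0→1: 1={part,t=1,log=-}
step 3 deliver 1→0: —
step 4 deliver 0→2: 2={part,t=1,log=-}
step 5 deliver 2→0: 0={coor,t=1,log=x}
step 6 deliver 0→1: 1={part,t=1,log=x}
step 7 timeout(0): 0={coor,t=2,log=x}
step 8 deliver 0→2: 2={part,t=1,log=x}
step 9 deliver 2→0: —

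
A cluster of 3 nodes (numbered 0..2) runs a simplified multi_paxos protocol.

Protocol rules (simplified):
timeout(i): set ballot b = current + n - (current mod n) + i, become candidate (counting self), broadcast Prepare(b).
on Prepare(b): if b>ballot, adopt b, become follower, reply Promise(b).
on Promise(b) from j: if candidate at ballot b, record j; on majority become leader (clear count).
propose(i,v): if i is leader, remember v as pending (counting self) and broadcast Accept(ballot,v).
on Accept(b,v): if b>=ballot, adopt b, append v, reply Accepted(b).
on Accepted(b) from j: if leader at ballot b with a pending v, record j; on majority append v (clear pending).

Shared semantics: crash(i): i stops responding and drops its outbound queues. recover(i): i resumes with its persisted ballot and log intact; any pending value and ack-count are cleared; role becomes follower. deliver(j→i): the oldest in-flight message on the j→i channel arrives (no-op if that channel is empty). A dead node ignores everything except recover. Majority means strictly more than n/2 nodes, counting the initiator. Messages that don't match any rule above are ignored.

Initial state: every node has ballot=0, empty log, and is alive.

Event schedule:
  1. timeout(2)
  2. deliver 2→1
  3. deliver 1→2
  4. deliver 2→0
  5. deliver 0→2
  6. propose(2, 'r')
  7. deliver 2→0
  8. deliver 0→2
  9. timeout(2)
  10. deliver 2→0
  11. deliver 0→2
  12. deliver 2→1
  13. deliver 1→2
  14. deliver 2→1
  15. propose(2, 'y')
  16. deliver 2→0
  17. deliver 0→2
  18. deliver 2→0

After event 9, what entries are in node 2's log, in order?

r

e1 timeout(2): 2[cand,b=5,-]
e2 deliver 2→1: 1[foll,b=5,-]
e3 deliver 1→2: 2[lead,b=5,-]
e4 deliver 2→0: 0[foll,b=5,-]
e5 deliver 0→2: ·
e6 propose(2,'r'): ·
e7 deliver 2→0: 0[foll,b=5,r]
e8 deliver 0→2: 2[lead,b=5,r]
e9 timeout(2): 2[cand,b=8,r]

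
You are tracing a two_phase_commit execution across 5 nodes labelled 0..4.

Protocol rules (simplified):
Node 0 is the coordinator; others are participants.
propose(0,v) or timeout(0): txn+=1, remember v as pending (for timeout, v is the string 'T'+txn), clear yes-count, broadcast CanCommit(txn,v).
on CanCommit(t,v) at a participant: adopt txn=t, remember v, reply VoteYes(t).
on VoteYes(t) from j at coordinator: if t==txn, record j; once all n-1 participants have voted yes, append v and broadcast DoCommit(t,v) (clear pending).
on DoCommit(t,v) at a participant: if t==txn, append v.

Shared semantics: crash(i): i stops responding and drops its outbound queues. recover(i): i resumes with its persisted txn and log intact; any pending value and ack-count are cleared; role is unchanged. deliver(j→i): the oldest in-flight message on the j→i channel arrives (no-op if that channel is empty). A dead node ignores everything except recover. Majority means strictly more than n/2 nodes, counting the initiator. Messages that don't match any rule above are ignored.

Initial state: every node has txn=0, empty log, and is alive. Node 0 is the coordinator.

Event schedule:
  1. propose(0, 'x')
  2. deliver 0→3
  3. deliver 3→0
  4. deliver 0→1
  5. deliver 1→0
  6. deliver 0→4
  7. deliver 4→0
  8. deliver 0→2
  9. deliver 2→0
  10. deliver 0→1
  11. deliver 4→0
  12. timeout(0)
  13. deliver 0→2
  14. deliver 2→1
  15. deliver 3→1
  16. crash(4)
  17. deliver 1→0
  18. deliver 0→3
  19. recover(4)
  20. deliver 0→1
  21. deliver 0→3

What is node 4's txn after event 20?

1

[1] propose(0,'x') → N0(coor t1 [-])
[2] deliver 0→3 → N3(part t1 [-])
[3] deliver 3→0 → ∅
[4] deliver 0→1 → N1(part t1 [-])
[5] deliver 1→0 → ∅
[6] deliver 0→4 → N4(part t1 [-])
[7] deliver 4→0 → ∅
[8] deliver 0→2 → N2(part t1 [-])
[9] deliver 2→0 → N0(coor t1 [x])
[10] deliver 0→1 → N1(part t1 [x])
[11] deliver 4→0 → ∅
[12] timeout(0) → N0(coor t2 [x])
[13] deliver 0→2 → N2(part t1 [x])
[14] deliver 2→1 → ∅
[15] deliver 3→1 → ∅
[16] crash(4) → N4(✗part t1 [-])
[17] deliver 1→0 → ∅
[18] deliver 0→3 → N3(part t1 [x])
[19] recover(4) → N4(part t1 [-])
[20] deliver 0→1 → N1(part t2 [x])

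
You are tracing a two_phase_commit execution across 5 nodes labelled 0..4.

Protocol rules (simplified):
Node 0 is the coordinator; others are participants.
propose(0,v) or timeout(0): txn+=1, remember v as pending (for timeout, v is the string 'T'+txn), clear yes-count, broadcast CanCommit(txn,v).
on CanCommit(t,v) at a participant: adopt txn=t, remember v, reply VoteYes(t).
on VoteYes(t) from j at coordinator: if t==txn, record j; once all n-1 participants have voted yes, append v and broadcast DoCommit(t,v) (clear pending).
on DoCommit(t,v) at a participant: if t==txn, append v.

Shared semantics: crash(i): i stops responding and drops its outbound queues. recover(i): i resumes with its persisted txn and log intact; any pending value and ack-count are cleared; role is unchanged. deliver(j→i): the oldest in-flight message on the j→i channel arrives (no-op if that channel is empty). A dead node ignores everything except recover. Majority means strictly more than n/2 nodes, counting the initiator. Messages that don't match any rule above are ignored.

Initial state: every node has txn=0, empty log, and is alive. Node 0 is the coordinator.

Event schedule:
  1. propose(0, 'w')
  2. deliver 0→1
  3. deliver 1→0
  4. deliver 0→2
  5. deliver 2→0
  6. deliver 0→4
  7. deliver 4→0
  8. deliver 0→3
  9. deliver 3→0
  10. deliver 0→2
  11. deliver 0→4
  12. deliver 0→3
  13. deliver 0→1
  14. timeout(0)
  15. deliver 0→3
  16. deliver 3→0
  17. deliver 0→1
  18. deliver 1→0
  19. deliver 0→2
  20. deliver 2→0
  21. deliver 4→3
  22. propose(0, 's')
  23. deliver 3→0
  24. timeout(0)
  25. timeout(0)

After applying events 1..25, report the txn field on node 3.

step 1 propose(0,'w'): 0={coor,t=1,log=-}
step 2 deliver 0→1: 1={part,t=1,log=-}
step 3 deliver 1→0: —
step 4 deliver 0→2: 2={part,t=1,log=-}
step 5 deliver 2→0: —
step 6 deliver 0→4: 4={part,t=1,log=-}
step 7 deliver 4→0: —
step 8 deliver 0→3: 3={part,t=1,log=-}
step 9 deliver 3→0: 0={coor,t=1,log=w}
step 10 deliver 0→2: 2={part,t=1,log=w}
step 11 deliver 0→4: 4={part,t=1,log=w}
step 12 deliver 0→3: 3={part,t=1,log=w}
step 13 deliver 0→1: 1={part,t=1,log=w}
step 14 timeout(0): 0={coor,t=2,log=w}
step 15 deliver 0→3: 3={part,t=2,log=w}
step 16 deliver 3→0: —
step 17 deliver 0→1: 1={part,t=2,log=w}
step 18 deliver 1→0: —
step 19 deliver 0→2: 2={part,t=2,log=w}
step 20 deliver 2→0: —
step 21 deliver 4→3: —
step 22 propose(0,'s'): 0={coor,t=3,log=w}
step 23 deliver 3→0: —
step 24 timeout(0): 0={coor,t=4,log=w}
step 25 timeout(0): 0={coor,t=5,log=w}

2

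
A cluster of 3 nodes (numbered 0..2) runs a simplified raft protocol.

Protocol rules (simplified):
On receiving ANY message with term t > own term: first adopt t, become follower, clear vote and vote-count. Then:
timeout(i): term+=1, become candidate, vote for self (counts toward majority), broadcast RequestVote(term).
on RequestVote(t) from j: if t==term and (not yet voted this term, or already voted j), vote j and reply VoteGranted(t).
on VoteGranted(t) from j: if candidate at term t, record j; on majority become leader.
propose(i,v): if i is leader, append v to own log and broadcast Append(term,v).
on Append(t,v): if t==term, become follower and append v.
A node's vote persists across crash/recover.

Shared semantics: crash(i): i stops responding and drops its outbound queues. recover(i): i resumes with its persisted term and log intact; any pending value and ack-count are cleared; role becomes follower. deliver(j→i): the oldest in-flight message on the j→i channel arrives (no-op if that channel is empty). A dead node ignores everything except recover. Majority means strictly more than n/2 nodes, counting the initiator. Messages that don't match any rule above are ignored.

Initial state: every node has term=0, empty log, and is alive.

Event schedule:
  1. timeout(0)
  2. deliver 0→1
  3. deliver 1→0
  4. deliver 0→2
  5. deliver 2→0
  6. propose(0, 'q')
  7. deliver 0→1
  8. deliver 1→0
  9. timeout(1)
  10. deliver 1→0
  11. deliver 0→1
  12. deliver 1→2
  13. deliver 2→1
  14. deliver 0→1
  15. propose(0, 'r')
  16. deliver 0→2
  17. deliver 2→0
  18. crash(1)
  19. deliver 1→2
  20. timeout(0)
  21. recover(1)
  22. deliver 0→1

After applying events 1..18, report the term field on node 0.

e1 timeout(0): 0[cand,t=1,-]
e2 deliver 0→1: 1[foll,t=1,-]
e3 deliver 1→0: 0[lead,t=1,-]
e4 deliver 0→2: 2[foll,t=1,-]
e5 deliver 2→0: ·
e6 propose(0,'q'): 0[lead,t=1,q]
e7 deliver 0→1: 1[foll,t=1,q]
e8 deliver 1→0: ·
e9 timeout(1): 1[cand,t=2,q]
e10 deliver 1→0: 0[foll,t=2,q]
e11 deliver 0→1: 1[lead,t=2,q]
e12 deliver 1→2: 2[foll,t=2,-]
e13 deliver 2→1: ·
e14 deliver 0→1: ·
e15 propose(0,'r'): ·
e16 deliver 0→2: ·
e17 deliver 2→0: ·
e18 crash(1): 1[✗lead,t=2,q]

2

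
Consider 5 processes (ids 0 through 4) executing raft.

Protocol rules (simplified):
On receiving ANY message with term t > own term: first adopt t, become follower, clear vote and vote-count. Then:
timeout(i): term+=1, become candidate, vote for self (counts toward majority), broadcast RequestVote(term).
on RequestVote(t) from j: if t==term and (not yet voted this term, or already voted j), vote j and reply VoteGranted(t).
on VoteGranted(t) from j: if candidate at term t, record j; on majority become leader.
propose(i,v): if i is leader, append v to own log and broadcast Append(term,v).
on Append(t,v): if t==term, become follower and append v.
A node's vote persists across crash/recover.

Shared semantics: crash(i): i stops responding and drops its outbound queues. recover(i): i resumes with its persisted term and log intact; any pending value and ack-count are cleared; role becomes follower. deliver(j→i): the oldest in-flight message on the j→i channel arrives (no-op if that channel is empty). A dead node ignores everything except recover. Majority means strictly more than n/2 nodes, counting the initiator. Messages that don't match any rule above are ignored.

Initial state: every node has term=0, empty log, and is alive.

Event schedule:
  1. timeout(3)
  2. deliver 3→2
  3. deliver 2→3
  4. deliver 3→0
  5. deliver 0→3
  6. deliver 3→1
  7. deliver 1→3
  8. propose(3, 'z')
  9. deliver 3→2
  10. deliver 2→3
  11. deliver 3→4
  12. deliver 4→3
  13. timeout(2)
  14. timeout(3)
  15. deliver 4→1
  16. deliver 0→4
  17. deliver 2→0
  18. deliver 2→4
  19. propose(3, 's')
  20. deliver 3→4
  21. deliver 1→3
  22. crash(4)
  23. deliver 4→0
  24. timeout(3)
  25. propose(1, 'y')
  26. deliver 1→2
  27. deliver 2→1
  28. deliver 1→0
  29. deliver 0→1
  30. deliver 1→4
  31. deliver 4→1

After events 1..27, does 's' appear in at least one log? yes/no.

after 1 — timeout(3): n3:cand/t1/[-]
after 2 — deliver 3→2: n2:foll/t1/[-]
after 3 — deliver 2→3: ·
after 4 — deliver 3→0: n0:foll/t1/[-]
after 5 — deliver 0→3: n3:lead/t1/[-]
after 6 — deliver 3→1: n1:foll/t1/[-]
after 7 — deliver 1→3: ·
after 8 — propose(3,'z'): n3:lead/t1/[z]
after 9 — deliver 3→2: n2:foll/t1/[z]
after 10 — deliver 2→3: ·
after 11 — deliver 3→4: n4:foll/t1/[-]
after 12 — deliver 4→3: ·
after 13 — timeout(2): n2:cand/t2/[z]
after 14 — timeout(3): n3:cand/t2/[z]
after 15 — deliver 4→1: ·
after 16 — deliver 0→4: ·
after 17 — deliver 2→0: n0:foll/t2/[-]
after 18 — deliver 2→4: n4:foll/t2/[-]
after 19 — propose(3,'s'): ·
after 20 — deliver 3→4: ·
after 21 — deliver 1→3: ·
after 22 — crash(4): n4:✗foll/t2/[-]
after 23 — deliver 4→0: ·
after 24 — timeout(3): n3:cand/t3/[z]
after 25 — propose(1,'y'): ·
after 26 — deliver 1→2: ·
after 27 — deliver 2→1: n1:foll/t2/[-]

no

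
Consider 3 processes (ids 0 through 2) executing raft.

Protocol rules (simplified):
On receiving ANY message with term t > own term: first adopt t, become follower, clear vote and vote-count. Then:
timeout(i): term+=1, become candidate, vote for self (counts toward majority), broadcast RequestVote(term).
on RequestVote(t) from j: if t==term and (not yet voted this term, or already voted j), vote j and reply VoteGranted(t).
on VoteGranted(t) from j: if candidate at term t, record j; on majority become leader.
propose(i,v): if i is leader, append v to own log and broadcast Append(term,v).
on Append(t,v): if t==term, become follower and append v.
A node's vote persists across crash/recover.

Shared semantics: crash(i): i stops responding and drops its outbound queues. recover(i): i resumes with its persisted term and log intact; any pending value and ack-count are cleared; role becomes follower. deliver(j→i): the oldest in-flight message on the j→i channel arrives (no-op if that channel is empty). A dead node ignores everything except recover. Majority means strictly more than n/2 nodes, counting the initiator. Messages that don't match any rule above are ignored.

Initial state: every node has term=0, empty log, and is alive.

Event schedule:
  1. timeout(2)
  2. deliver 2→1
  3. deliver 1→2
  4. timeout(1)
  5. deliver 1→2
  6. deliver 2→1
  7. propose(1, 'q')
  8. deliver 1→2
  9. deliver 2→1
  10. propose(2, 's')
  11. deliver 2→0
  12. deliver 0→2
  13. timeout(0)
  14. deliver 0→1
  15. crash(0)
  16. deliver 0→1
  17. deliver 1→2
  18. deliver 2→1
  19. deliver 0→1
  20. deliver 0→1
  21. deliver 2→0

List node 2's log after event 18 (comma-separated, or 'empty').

step 1 timeout(2): 2={cand,t=1,log=-}
step 2 deliver 2→1: 1={foll,t=1,log=-}
step 3 deliver 1→2: 2={lead,t=1,log=-}
step 4 timeout(1): 1={cand,t=2,log=-}
step 5 deliver 1→2: 2={foll,t=2,log=-}
step 6 deliver 2→1: 1={lead,t=2,log=-}
step 7 propose(1,'q'): 1={lead,t=2,log=q}
step 8 deliver 1→2: 2={foll,t=2,log=q}
step 9 deliver 2→1: —
step 10 propose(2,'s'): —
step 11 deliver 2→0: 0={foll,t=1,log=-}
step 12 deliver 0→2: —
step 13 timeout(0): 0={cand,t=2,log=-}
step 14 deliver 0→1: —
step 15 crash(0): 0={✗cand,t=2,log=-}
step 16 deliver 0→1: —
step 17 deliver 1→2: —
step 18 deliver 2→1: —

q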